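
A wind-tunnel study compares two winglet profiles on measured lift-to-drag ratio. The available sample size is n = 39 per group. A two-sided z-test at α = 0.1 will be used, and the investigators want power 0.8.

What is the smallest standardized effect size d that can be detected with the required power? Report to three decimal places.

d ≈ 0.563

Required noncentrality: δ = z_{0.05} + z_{0.20} = 1.645 + 0.842 = 2.486.
(Lower-tail contribution to power is negligible for δ > 0.)
δ = d·√(n/2) ⇒ d = δ/√(n/2) = 2.486/√(39/2) = 0.5631.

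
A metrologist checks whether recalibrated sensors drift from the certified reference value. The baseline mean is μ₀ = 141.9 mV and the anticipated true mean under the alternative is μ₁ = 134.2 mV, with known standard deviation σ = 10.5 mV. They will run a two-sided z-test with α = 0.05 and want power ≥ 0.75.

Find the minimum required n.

Standardized effect: d = |μ₁ − μ₀| / σ = |134.2 − 141.9| / 10.5 = 0.7333
For power 0.75 need Φ(δ − z_{0.025}) = 0.75, so δ = z_{0.025} + z_{0.25} = 1.960 + 0.674 = 2.634.
(For δ > 0 the lower-tail rejection region contributes negligibly to power, so the one-term inversion is standard.)
δ = d·√n ⇒ n = (δ/d)² = (2.634 / 0.7333)² = 12.91.
Round up to the next whole unit.

n = 13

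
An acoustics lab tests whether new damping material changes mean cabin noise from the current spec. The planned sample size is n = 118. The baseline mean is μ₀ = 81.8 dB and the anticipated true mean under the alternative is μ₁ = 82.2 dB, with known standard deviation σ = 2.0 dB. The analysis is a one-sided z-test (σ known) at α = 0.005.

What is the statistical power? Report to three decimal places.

Standardized effect: d = |μ₁ − μ₀| / σ = |82.2 − 81.8| / 2.0 = 0.2000
Noncentrality parameter: δ = d·√n = 0.2000 × √118 = 2.1726
Critical value for a one-sided test at α = 0.005: z_α = 2.576.
Power = P(Z > 2.576 − δ) = Φ(-0.403) = 0.3434.

Power ≈ 0.343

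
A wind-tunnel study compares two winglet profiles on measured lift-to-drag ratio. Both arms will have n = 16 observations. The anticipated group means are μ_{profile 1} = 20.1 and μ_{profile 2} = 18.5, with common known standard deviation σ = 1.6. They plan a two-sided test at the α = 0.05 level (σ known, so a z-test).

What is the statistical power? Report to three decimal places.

Standardized effect: d = |μ_{profile 1} − μ_{profile 2}| / σ = |20.1 − 18.5| / 1.6 = 1.0000
Noncentrality parameter: δ = d·√(n/2) = 1.0000 × √(16/2) = 2.8284
Two-sided α = 0.05 → critical value z_{0.025} = 1.960.
Power = Φ(δ − 1.960) + Φ(−δ − 1.960) = Φ(0.868) + Φ(-4.788) = 0.8074 + 0.0000 = 0.8074.

Power ≈ 0.807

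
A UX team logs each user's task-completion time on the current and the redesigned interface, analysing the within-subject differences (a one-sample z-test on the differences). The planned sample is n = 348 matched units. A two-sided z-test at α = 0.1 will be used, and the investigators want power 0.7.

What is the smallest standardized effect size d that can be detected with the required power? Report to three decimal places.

d ≈ 0.116

Required noncentrality: δ = z_{0.05} + z_{0.30} = 1.645 + 0.524 = 2.169.
(The second rejection-region term Φ(−δ − z_{α/2}) is negligible and dropped.)
δ = d·√n ⇒ d = δ/√n = 2.169/√348 = 0.1163.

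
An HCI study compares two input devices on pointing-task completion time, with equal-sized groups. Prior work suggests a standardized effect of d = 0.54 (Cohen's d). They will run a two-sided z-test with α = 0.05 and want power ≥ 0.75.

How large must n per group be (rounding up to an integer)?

For power 0.75 need Φ(δ − z_{0.025}) = 0.75, so δ = z_{0.025} + z_{0.25} = 1.960 + 0.674 = 2.634.
(Ignoring the negligible lower-tail rejection probability gives the usual closed-form inversion.)
δ = d·√(n/2) ⇒ n = 2(δ/d)² = 2 × (2.634 / 0.54)² = 47.60.
Rounding up, n = 48 per group.

n = 48 per group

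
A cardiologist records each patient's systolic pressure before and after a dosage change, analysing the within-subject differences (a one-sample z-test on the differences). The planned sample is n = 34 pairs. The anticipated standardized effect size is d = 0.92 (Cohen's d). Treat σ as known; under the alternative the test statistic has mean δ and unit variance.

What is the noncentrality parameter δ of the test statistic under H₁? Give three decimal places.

δ ≈ 5.364

δ = d·√n = 0.92 × √34 = 5.3645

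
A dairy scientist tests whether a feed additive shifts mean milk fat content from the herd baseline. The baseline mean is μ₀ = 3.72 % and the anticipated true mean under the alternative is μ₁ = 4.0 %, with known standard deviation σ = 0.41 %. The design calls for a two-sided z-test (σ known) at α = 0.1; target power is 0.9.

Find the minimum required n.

n = 19

Standardized effect: d = |μ₁ − μ₀| / σ = |4.0 − 3.72| / 0.41 = 0.6829
For power 0.9 need Φ(δ − z_{0.05}) = 0.9, so δ = z_{0.05} + z_{0.10} = 1.645 + 1.282 = 2.926.
(Ignoring the negligible lower-tail rejection probability gives the usual closed-form inversion.)
δ = d·√n ⇒ n = (δ/d)² = (2.926 / 0.6829)² = 18.36.
Round up to the next whole unit.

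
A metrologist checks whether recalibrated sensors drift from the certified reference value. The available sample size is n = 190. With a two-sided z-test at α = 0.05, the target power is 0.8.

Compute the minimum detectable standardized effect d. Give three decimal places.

Need Φ(δ − 1.960) = 0.8, so δ = 1.960 + 0.842 = 2.802.
(Lower-tail contribution to power is negligible for δ > 0.)
δ = d·√n ⇒ d = δ/√n = 2.802/√190 = 0.2032.

d ≈ 0.203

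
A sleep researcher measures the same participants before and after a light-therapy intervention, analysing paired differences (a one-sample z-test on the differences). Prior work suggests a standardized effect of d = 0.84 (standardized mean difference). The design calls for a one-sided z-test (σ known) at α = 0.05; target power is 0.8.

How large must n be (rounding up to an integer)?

Set Φ(δ − 1.645) = 0.8; then δ − 1.645 = Φ⁻¹(0.8) = 0.842, giving δ = 2.486.
δ = d·√n ⇒ n = (δ/d)² = (2.486 / 0.84)² = 8.76.
Rounding up, n = 9.

n = 9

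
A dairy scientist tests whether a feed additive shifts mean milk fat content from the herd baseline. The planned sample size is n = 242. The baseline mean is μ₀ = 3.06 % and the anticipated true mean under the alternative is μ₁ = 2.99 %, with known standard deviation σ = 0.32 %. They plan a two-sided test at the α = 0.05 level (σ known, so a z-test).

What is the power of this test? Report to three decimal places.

Standardized effect: d = |μ₁ − μ₀| / σ = |2.99 − 3.06| / 0.32 = 0.2188
Noncentrality parameter: δ = d·√n = 0.2188 × √242 = 3.4030
Critical value for a two-sided test at α = 0.05: z_{α/2} = 1.960.
Power = Φ(δ − 1.960) + Φ(−δ − 1.960) = Φ(1.443) + Φ(-5.363) = 0.9255 + 0.0000 = 0.9255.

Power ≈ 0.925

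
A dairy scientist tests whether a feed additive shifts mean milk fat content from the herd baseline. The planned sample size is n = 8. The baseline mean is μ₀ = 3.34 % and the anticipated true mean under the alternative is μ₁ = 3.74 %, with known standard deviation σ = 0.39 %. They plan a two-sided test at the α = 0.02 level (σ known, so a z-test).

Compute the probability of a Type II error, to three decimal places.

β ≈ 0.283

Standardized effect: d = |μ₁ − μ₀| / σ = |3.74 − 3.34| / 0.39 = 1.0256
Noncentrality parameter: δ = d·√n = 1.0256 × √8 = 2.9010
Two-sided α = 0.02 → critical value z_{0.01} = 2.326.
Power = Φ(δ − 2.326) + Φ(−δ − 2.326) = Φ(0.575) + Φ(-5.227) = 0.7172 + 0.0000 = 0.7172.
Type II error: β = 1 − power = 1 − 0.7172 = 0.2828.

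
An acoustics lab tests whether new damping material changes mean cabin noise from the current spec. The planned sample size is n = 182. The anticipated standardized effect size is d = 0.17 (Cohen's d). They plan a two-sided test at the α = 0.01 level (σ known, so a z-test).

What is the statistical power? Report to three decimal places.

Power ≈ 0.389

Noncentrality parameter: δ = d·√n = 0.17 × √182 = 2.2934
Two-sided α = 0.01 → critical value z_{0.005} = 2.576.
Power = Φ(δ − 2.576) + Φ(−δ − 2.576) = Φ(-0.282) + Φ(-4.869) = 0.3888 + 0.0000 = 0.3888.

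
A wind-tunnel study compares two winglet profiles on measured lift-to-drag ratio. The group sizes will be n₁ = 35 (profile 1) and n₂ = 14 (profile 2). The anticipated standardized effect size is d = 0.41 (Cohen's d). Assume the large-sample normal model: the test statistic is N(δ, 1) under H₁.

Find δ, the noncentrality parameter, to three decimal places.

The noncentrality parameter scales effect size by the design's sample-size factor: δ = d / √(1/n₁ + 1/n₂) = 0.41 / √(1/35 + 1/14) = 1.2965

δ ≈ 1.297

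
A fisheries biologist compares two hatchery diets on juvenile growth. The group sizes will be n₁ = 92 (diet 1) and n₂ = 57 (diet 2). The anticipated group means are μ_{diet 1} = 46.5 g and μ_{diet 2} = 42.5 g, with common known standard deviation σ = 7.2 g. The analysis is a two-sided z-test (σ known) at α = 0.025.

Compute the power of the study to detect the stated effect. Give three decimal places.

Power ≈ 0.854

Standardized effect: d = |μ_{diet 1} − μ_{diet 2}| / σ = |46.5 − 42.5| / 7.2 = 0.5556
Noncentrality parameter: δ = d / √(1/n₁ + 1/n₂) = 0.5556 / √(1/92 + 1/57) = 3.2958
Critical value for a two-sided test at α = 0.025: z_{α/2} = 2.241.
Power = Φ(δ − 2.241) + Φ(−δ − 2.241) = Φ(1.054) + Φ(-5.537) = 0.8542 + 0.0000 = 0.8542.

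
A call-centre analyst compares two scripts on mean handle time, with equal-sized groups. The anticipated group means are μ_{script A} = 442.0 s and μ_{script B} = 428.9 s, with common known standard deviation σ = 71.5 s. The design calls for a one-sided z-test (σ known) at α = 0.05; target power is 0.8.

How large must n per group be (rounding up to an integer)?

Standardized effect: d = |μ_{script A} − μ_{script B}| / σ = |442.0 − 428.9| / 71.5 = 0.1832
Set Φ(δ − 1.645) = 0.8; then δ − 1.645 = Φ⁻¹(0.8) = 0.842, giving δ = 2.486.
δ = d·√(n/2) ⇒ n = 2(δ/d)² = 2 × (2.486 / 0.1832)² = 368.36.
Round up to the next whole unit.

n = 369 per group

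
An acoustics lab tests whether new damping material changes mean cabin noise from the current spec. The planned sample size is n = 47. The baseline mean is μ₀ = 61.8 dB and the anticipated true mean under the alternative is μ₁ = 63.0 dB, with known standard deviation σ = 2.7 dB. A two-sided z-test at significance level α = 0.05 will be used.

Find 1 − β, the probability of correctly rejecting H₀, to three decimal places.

Power ≈ 0.861

Standardized effect: d = |μ₁ − μ₀| / σ = |63.0 − 61.8| / 2.7 = 0.4444
Noncentrality parameter: δ = d·√n = 0.4444 × √47 = 3.0470
Two-sided α = 0.05 → critical value z_{0.025} = 1.960.
Power = Φ(δ − 1.960) + Φ(−δ − 1.960) = Φ(1.087) + Φ(-5.007) = 0.8615 + 0.0000 = 0.8615.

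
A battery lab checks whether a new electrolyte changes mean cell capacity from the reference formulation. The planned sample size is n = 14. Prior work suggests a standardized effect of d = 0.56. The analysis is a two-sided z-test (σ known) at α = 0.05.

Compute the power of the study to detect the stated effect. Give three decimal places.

Power ≈ 0.554

Noncentrality parameter: δ = d·√n = 0.56 × √14 = 2.0953
Two-sided α = 0.05 → critical value z_{0.025} = 1.960.
Power = Φ(δ − 1.960) + Φ(−δ − 1.960) = Φ(0.135) + Φ(-4.055) = 0.5538 + 0.0000 = 0.5539.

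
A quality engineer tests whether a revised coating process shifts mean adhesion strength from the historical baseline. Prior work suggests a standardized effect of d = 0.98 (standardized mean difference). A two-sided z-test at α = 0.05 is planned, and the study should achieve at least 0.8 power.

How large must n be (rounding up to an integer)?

n = 9

Set Φ(δ − 1.960) = 0.8; then δ − 1.960 = Φ⁻¹(0.8) = 0.842, giving δ = 2.802.
(For δ > 0 the lower-tail rejection region contributes negligibly to power, so the one-term inversion is standard.)
δ = d·√n ⇒ n = (δ/d)² = (2.802 / 0.98)² = 8.17.
Round up to the next whole unit.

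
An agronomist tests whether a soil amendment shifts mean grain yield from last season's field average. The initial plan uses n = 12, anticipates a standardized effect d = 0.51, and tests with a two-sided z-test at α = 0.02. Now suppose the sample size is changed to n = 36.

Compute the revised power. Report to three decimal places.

With n = 36: δ = d·√n = 0.51 × √36 = 3.0600. Critical value z_{0.01} = 2.326.
Revised power = Φ(δ − 2.326) + Φ(−δ − 2.326) = Φ(0.734) + Φ(-5.386) = 0.7684 + 0.0000 = 0.7684.

Power ≈ 0.768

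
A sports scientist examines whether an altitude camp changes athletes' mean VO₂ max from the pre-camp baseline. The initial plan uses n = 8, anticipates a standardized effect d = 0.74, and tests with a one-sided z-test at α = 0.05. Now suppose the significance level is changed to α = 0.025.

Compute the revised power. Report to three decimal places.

Power ≈ 0.553

δ = d·√n = 0.74 × √8 = 2.0930 (unchanged). New critical value: z_{0.025} = 1.960.
Revised power = P(Z > 1.960 − δ) = Φ(0.133) = 0.5529.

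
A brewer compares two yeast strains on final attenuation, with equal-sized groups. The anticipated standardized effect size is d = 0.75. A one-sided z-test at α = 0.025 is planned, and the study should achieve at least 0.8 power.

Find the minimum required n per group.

For power 0.8 need Φ(δ − z_{0.025}) = 0.8, so δ = z_{0.025} + z_{0.20} = 1.960 + 0.842 = 2.802.
δ = d·√(n/2) ⇒ n = 2(δ/d)² = 2 × (2.802 / 0.75)² = 27.91.
Round up to the next whole unit.

n = 28 per group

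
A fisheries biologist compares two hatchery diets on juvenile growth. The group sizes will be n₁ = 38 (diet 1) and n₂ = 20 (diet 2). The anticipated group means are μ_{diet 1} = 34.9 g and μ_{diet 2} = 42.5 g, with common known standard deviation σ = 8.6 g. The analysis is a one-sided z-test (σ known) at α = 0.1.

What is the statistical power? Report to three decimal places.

Power ≈ 0.972

Standardized effect: d = |μ_{diet 1} − μ_{diet 2}| / σ = |34.9 − 42.5| / 8.6 = 0.8837
Noncentrality parameter: δ = d / √(1/n₁ + 1/n₂) = 0.8837 / √(1/38 + 1/20) = 3.1990
Critical value for a one-sided test at α = 0.1: z_α = 1.282.
Power = Φ(δ − 1.282) = Φ(1.917) = 0.9724.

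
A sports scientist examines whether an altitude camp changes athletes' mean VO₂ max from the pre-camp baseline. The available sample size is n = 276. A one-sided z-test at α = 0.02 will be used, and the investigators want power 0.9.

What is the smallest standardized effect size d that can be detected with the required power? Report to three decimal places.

Required noncentrality: δ = z_{0.02} + z_{0.10} = 2.054 + 1.282 = 3.335.
δ = d·√n ⇒ d = δ/√n = 3.335/√276 = 0.2008.

d ≈ 0.201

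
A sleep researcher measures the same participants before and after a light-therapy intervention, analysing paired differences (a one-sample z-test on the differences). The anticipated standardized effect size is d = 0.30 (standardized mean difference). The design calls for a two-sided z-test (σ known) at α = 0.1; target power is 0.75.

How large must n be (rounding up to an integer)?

n = 60

For power 0.75 need Φ(δ − z_{0.05}) = 0.75, so δ = z_{0.05} + z_{0.25} = 1.645 + 0.674 = 2.319.
(The Φ(−δ − z_{α/2}) term is vanishingly small for δ > 0 and is dropped in the standard sample-size formula.)
δ = d·√n ⇒ n = (δ/d)² = (2.319 / 0.30)² = 59.77.
Rounding up, n = 60.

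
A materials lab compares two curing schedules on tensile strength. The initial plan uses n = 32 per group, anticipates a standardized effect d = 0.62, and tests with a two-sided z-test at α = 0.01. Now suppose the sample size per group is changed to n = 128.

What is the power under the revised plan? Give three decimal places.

Power ≈ 0.991

With n = 128 per group: δ = d·√(n/2) = 0.62 × √(128/2) = 4.9600. Critical value z_{0.005} = 2.576.
Revised power = Φ(δ − 2.576) + Φ(−δ − 2.576) = Φ(2.384) + Φ(-7.536) = 0.9914 + 0.0000 = 0.9914.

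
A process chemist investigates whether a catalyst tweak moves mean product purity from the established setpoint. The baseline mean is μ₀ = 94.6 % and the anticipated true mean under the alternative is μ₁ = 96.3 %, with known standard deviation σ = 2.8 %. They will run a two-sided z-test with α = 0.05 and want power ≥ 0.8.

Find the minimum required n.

n = 22

Standardized effect: d = |μ₁ − μ₀| / σ = |96.3 − 94.6| / 2.8 = 0.6071
Set Φ(δ − 1.960) = 0.8; then δ − 1.960 = Φ⁻¹(0.8) = 0.842, giving δ = 2.802.
(The Φ(−δ − z_{α/2}) term is vanishingly small for δ > 0 and is dropped in the standard sample-size formula.)
δ = d·√n ⇒ n = (δ/d)² = (2.802 / 0.6071)² = 21.29.
Round up to the next whole unit.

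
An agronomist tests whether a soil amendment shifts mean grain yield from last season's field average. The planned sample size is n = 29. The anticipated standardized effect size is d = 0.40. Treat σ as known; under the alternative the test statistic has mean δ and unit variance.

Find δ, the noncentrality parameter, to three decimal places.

The noncentrality parameter scales effect size by the design's sample-size factor: δ = d·√n = 0.40 × √29 = 2.1541

δ ≈ 2.154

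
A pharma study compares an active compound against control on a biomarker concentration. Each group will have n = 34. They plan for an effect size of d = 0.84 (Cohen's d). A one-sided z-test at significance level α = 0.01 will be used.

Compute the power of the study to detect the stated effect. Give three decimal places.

Power ≈ 0.872

Noncentrality parameter: δ = d·√(n/2) = 0.84 × √(34/2) = 3.4634
Critical value for a one-sided test at α = 0.01: z_α = 2.326.
Power = Φ(δ − 2.326) = Φ(1.137) = 0.8722.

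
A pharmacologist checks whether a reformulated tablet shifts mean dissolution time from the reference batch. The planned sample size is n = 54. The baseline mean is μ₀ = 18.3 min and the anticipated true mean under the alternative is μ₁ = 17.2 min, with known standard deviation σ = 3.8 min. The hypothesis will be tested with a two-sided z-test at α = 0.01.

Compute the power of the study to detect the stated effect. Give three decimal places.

Standardized effect: d = |μ₁ − μ₀| / σ = |17.2 − 18.3| / 3.8 = 0.2895
Noncentrality parameter: δ = d·√n = 0.2895 × √54 = 2.1272
Critical value for a two-sided test at α = 0.01: z_{α/2} = 2.576.
Power = Φ(δ − 2.576) + Φ(−δ − 2.576) = Φ(-0.449) + Φ(-4.703) = 0.3268 + 0.0000 = 0.3268.

Power ≈ 0.327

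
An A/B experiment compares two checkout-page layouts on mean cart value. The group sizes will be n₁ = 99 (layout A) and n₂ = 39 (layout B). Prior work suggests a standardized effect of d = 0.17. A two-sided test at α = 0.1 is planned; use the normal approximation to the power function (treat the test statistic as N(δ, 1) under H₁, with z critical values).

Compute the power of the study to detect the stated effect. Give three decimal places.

Noncentrality parameter: δ = d / √(1/n₁ + 1/n₂) = 0.17 / √(1/99 + 1/39) = 0.8992
Critical value for a two-sided test at α = 0.1: z_{α/2} = 1.645.
Power = Φ(δ − 1.645) + Φ(−δ − 1.645) = Φ(-0.746) + Φ(-2.544) = 0.2279 + 0.0055 = 0.2334.

Power ≈ 0.233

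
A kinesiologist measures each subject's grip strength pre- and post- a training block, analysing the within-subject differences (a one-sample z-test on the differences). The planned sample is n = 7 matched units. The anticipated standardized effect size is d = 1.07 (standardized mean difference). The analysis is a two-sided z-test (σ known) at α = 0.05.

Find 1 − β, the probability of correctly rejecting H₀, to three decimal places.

Power ≈ 0.808

Noncentrality parameter: δ = d·√n = 1.07 × √7 = 2.8310
Two-sided α = 0.05 → critical value z_{0.025} = 1.960.
Power = Φ(δ − 1.960) + Φ(−δ − 1.960) = Φ(0.871) + Φ(-4.791) = 0.8081 + 0.0000 = 0.8081.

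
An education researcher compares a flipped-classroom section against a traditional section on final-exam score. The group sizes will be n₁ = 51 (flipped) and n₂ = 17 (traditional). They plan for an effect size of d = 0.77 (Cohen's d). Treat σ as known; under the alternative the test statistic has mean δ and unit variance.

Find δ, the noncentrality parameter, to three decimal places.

δ = d / √(1/n₁ + 1/n₂) = 0.77 / √(1/51 + 1/17) = 2.7494

δ ≈ 2.749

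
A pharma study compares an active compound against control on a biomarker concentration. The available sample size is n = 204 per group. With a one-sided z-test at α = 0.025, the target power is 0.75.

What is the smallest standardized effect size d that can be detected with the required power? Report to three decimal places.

Need Φ(δ − 1.960) = 0.75, so δ = 1.960 + 0.674 = 2.634.
δ = d·√(n/2) ⇒ d = δ/√(n/2) = 2.634/√(204/2) = 0.2608.

d ≈ 0.261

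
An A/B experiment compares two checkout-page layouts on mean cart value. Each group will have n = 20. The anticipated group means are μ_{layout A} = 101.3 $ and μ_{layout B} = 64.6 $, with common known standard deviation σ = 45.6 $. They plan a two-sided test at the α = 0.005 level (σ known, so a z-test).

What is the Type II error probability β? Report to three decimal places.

Standardized effect: d = |μ_{layout A} − μ_{layout B}| / σ = |101.3 − 64.6| / 45.6 = 0.8048
Noncentrality parameter: δ = d·√(n/2) = 0.8048 × √(20/2) = 2.5451
Critical value for a two-sided test at α = 0.005: z_{α/2} = 2.807.
Power = Φ(δ − 2.807) + Φ(−δ − 2.807) = Φ(-0.262) + Φ(-5.352) = 0.3967 + 0.0000 = 0.3967.
Type II error: β = 1 − power = 1 − 0.3967 = 0.6033.

β ≈ 0.603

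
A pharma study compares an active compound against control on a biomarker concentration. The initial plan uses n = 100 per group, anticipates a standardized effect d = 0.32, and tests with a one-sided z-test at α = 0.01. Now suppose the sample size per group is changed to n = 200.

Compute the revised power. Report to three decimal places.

Power ≈ 0.809

With n = 200 per group: δ = d·√(n/2) = 0.32 × √(200/2) = 3.2000. Critical value z_{0.01} = 2.326.
Revised power = P(Z > 2.326 − δ) = Φ(0.874) = 0.8088.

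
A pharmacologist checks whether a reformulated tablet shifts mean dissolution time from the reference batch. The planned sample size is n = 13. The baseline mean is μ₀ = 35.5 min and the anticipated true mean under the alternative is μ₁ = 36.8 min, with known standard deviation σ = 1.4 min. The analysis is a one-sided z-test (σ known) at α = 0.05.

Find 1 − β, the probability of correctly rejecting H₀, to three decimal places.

Standardized effect: d = |μ₁ − μ₀| / σ = |36.8 − 35.5| / 1.4 = 0.9286
Noncentrality parameter: δ = d·√n = 0.9286 × √13 = 3.3480
One-sided α = 0.05 → critical value z_{0.05} = 1.645.
Power = Φ(δ − 1.645) = Φ(1.703) = 0.9557.

Power ≈ 0.956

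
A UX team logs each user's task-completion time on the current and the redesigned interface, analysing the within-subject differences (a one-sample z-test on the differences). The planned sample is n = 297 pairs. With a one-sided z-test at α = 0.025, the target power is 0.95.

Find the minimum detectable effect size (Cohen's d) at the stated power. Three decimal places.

d ≈ 0.209

Need Φ(δ − 1.960) = 0.95, so δ = 1.960 + 1.645 = 3.605.
δ = d·√n ⇒ d = δ/√n = 3.605/√297 = 0.2092.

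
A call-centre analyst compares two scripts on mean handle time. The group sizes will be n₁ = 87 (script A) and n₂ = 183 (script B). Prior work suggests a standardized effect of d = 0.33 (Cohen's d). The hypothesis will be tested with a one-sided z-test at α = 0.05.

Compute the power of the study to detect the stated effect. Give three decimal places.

Noncentrality parameter: δ = d / √(1/n₁ + 1/n₂) = 0.33 / √(1/87 + 1/183) = 2.5341
One-sided α = 0.05 → critical value z_{0.05} = 1.645.
Power = Φ(δ − 1.645) = Φ(0.889) = 0.8131.

Power ≈ 0.813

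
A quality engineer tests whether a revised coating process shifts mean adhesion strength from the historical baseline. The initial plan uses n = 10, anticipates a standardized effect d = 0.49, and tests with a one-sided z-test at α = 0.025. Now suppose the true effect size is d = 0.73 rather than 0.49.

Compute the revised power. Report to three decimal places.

With d = 0.73: δ = d·√n = 0.73 × √10 = 2.3085. Critical value z_{0.025} = 1.960.
Revised power = Φ(δ − 1.960) = Φ(0.348) = 0.6363.

Power ≈ 0.636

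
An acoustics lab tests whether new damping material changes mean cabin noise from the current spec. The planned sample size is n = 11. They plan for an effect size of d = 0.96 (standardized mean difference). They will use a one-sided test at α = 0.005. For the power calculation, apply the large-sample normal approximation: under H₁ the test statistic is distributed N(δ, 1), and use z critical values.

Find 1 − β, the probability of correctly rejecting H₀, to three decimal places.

Noncentrality parameter: δ = d·√n = 0.96 × √11 = 3.1840
One-sided α = 0.005 → critical value z_{0.005} = 2.576.
Power = P(Z > 2.576 − δ) = Φ(0.608) = 0.7284.

Power ≈ 0.728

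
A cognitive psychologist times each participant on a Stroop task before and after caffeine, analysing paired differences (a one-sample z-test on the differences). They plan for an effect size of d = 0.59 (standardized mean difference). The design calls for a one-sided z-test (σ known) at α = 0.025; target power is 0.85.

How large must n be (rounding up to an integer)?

For power 0.85 need Φ(δ − z_{0.025}) = 0.85, so δ = z_{0.025} + z_{0.15} = 1.960 + 1.036 = 2.996.
δ = d·√n ⇒ n = (δ/d)² = (2.996 / 0.59)² = 25.79.
Rounding up, n = 26.

n = 26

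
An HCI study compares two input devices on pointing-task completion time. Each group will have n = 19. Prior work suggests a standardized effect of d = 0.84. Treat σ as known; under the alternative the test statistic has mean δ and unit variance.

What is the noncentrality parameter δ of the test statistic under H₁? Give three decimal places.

δ ≈ 2.589

The noncentrality parameter scales effect size by the design's sample-size factor: δ = d·√(n/2) = 0.84 × √(19/2) = 2.5891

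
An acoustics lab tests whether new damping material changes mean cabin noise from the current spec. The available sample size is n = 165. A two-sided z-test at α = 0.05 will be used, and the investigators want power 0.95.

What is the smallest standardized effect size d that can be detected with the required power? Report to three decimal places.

d ≈ 0.281

Required noncentrality: δ = z_{0.025} + z_{0.05} = 1.960 + 1.645 = 3.605.
(The second rejection-region term Φ(−δ − z_{α/2}) is negligible and dropped.)
δ = d·√n ⇒ d = δ/√n = 3.605/√165 = 0.2806.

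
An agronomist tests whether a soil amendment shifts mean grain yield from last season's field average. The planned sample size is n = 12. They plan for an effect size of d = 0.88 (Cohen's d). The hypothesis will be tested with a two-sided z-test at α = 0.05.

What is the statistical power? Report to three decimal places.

Power ≈ 0.862

Noncentrality parameter: δ = d·√n = 0.88 × √12 = 3.0484
Critical value for a two-sided test at α = 0.05: z_{α/2} = 1.960.
Power = Φ(δ − 1.960) + Φ(−δ − 1.960) = Φ(1.088) + Φ(-5.008) = 0.8618 + 0.0000 = 0.8618.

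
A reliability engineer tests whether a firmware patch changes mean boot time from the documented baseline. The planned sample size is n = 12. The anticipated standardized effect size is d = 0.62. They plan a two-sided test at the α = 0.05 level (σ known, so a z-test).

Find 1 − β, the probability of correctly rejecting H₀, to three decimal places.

Noncentrality parameter: δ = d·√n = 0.62 × √12 = 2.1477
Two-sided α = 0.05 → critical value z_{0.025} = 1.960.
Power = Φ(δ − 1.960) + Φ(−δ − 1.960) = Φ(0.188) + Φ(-4.108) = 0.5745 + 0.0000 = 0.5745.

Power ≈ 0.574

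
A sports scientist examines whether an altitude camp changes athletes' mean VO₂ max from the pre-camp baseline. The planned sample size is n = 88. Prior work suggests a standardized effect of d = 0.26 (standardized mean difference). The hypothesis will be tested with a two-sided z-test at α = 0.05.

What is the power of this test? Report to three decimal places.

Noncentrality parameter: δ = d·√n = 0.26 × √88 = 2.4390
Critical value for a two-sided test at α = 0.05: z_{α/2} = 1.960.
Power = Φ(δ − 1.960) + Φ(−δ − 1.960) = Φ(0.479) + Φ(-4.399) = 0.6840 + 0.0000 = 0.6841.

Power ≈ 0.684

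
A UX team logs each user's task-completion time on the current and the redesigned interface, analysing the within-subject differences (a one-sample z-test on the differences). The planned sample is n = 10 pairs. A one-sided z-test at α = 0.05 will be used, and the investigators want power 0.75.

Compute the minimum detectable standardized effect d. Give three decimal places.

d ≈ 0.733

Need Φ(δ − 1.645) = 0.75, so δ = 1.645 + 0.674 = 2.319.
δ = d·√n ⇒ d = δ/√n = 2.319/√10 = 0.7334.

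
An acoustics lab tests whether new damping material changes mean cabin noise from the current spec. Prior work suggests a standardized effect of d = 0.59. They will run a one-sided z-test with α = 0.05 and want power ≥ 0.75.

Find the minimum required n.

Set Φ(δ − 1.645) = 0.75; then δ − 1.645 = Φ⁻¹(0.75) = 0.674, giving δ = 2.319.
δ = d·√n ⇒ n = (δ/d)² = (2.319 / 0.59)² = 15.45.
Rounding up, n = 16.

n = 16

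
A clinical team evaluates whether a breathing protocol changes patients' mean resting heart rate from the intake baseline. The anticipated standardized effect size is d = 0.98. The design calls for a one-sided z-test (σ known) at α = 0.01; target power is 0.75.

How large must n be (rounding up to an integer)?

n = 10

For power 0.75 need Φ(δ − z_{0.01}) = 0.75, so δ = z_{0.01} + z_{0.25} = 2.326 + 0.674 = 3.001.
δ = d·√n ⇒ n = (δ/d)² = (3.001 / 0.98)² = 9.38.
Round up to the next whole unit.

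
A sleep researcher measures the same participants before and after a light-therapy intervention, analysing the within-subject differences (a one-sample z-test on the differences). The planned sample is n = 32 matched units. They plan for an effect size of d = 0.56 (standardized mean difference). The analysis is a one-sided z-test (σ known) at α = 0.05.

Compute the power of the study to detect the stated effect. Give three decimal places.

Power ≈ 0.936

Noncentrality parameter: δ = d·√n = 0.56 × √32 = 3.1678
One-sided α = 0.05 → critical value z_{0.05} = 1.645.
Power = P(Z > 1.645 − δ) = Φ(1.523) = 0.9361.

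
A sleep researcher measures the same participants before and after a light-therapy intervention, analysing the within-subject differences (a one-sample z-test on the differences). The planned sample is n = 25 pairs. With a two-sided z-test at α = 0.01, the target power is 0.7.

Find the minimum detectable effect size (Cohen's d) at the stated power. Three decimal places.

Need Φ(δ − 2.576) = 0.7, so δ = 2.576 + 0.524 = 3.100.
(Lower-tail contribution to power is negligible for δ > 0.)
δ = d·√n ⇒ d = δ/√n = 3.100/√25 = 0.6200.

d ≈ 0.620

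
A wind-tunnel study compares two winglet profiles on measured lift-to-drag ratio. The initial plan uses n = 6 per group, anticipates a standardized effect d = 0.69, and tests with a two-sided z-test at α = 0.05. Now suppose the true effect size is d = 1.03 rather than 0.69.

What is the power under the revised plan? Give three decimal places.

With d = 1.03: δ = d·√(n/2) = 1.03 × √(6/2) = 1.7840. Critical value z_{0.025} = 1.960.
Revised power = Φ(δ − 1.960) + Φ(−δ − 1.960) = Φ(-0.176) + Φ(-3.744) = 0.4302 + 0.0001 = 0.4303.

Power ≈ 0.430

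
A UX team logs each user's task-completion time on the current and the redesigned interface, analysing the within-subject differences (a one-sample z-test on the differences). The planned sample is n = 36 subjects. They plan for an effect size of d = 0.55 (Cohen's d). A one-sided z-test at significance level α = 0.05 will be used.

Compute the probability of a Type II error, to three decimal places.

β ≈ 0.049

Noncentrality parameter: λ = d·√n = 0.55 × √36 = 3.3000
Critical value for a one-sided test at α = 0.05: z_α = 1.645.
Power = P(Z > 1.645 − λ) = Φ(1.655) = 0.9511.
Type II error: β = 1 − power = 1 − 0.9511 = 0.0489.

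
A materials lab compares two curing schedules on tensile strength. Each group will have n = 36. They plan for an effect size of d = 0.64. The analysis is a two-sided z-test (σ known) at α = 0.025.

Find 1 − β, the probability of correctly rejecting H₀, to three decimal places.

Noncentrality parameter: δ = d·√(n/2) = 0.64 × √(36/2) = 2.7153
Critical value for a two-sided test at α = 0.025: z_{α/2} = 2.241.
Power = Φ(δ − 2.241) + Φ(−δ − 2.241) = Φ(0.474) + Φ(-4.957) = 0.6822 + 0.0000 = 0.6822.

Power ≈ 0.682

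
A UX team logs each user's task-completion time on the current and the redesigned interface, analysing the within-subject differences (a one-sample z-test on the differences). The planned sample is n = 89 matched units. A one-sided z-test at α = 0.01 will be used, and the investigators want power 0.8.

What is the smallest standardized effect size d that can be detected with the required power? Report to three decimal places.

d ≈ 0.336

Need Φ(δ − 2.326) = 0.8, so δ = 2.326 + 0.842 = 3.168.
δ = d·√n ⇒ d = δ/√n = 3.168/√89 = 0.3358.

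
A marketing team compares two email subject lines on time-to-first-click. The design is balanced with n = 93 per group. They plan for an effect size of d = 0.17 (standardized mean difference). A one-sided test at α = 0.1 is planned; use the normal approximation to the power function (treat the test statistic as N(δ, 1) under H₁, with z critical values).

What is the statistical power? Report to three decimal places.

Noncentrality parameter: λ = d·√(n/2) = 0.17 × √(93/2) = 1.1592
Critical value for a one-sided test at α = 0.1: z_α = 1.282.
Power = Φ(λ − 1.282) = Φ(-0.122) = 0.4513.

Power ≈ 0.451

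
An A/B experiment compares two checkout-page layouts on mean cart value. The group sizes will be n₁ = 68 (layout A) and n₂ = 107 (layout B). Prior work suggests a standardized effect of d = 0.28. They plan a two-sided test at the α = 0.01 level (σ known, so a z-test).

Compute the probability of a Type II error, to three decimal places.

Noncentrality parameter: δ = d / √(1/n₁ + 1/n₂) = 0.28 / √(1/68 + 1/107) = 1.8054
Critical value for a two-sided test at α = 0.01: z_{α/2} = 2.576.
Power = Φ(δ − 2.576) + Φ(−δ − 2.576) = Φ(-0.770) + Φ(-4.381) = 0.2205 + 0.0000 = 0.2205.
Type II error: β = 1 − power = 1 − 0.2205 = 0.7795.

β ≈ 0.779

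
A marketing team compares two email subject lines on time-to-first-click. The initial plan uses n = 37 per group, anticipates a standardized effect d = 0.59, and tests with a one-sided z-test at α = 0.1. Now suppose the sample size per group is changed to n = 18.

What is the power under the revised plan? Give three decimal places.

With n = 18 per group: δ = d·√(n/2) = 0.59 × √(18/2) = 1.7700. Critical value z_{0.1} = 1.282.
Revised power = P(Z > 1.282 − δ) = Φ(0.488) = 0.6874.

Power ≈ 0.687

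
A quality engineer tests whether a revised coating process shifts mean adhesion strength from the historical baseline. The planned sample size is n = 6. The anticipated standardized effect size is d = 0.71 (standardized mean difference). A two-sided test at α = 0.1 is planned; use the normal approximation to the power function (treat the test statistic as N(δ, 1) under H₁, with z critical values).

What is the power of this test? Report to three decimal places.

Power ≈ 0.538

Noncentrality parameter: δ = d·√n = 0.71 × √6 = 1.7391
Two-sided α = 0.1 → critical value z_{0.05} = 1.645.
Power = Φ(δ − 1.645) + Φ(−δ − 1.645) = Φ(0.094) + Φ(-3.384) = 0.5376 + 0.0004 = 0.5379.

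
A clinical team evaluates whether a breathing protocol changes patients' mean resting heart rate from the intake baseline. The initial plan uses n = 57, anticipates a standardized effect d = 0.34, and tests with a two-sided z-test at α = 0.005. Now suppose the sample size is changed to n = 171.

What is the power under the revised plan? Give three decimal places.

With n = 171: δ = d·√n = 0.34 × √171 = 4.4461. Critical value z_{0.0025} = 2.807.
Revised power = Φ(δ − 2.807) + Φ(−δ − 2.807) = Φ(1.639) + Φ(-7.253) = 0.9494 + 0.0000 = 0.9494.

Power ≈ 0.949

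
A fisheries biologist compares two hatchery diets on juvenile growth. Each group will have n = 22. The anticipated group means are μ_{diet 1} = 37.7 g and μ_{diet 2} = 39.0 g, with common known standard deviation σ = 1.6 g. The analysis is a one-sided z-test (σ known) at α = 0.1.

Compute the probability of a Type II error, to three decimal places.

Standardized effect: d = |μ_{diet 1} − μ_{diet 2}| / σ = |37.7 − 39.0| / 1.6 = 0.8125
Noncentrality parameter: δ = d·√(n/2) = 0.8125 × √(22/2) = 2.6948
Critical value for a one-sided test at α = 0.1: z_α = 1.282.
Power = Φ(δ − 1.282) = Φ(1.413) = 0.9212.
Type II error: β = 1 − power = 1 − 0.9212 = 0.0788.

β ≈ 0.079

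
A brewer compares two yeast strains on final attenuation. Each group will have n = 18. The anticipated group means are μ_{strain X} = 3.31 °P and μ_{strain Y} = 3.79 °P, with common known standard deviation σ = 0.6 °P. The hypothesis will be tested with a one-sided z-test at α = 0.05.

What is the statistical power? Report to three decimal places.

Standardized effect: d = |μ_{strain X} − μ_{strain Y}| / σ = |3.31 − 3.79| / 0.6 = 0.8000
Noncentrality parameter: δ = d·√(n/2) = 0.8000 × √(18/2) = 2.4000
One-sided α = 0.05 → critical value z_{0.05} = 1.645.
Power = Φ(δ − 1.645) = Φ(0.755) = 0.7749.

Power ≈ 0.775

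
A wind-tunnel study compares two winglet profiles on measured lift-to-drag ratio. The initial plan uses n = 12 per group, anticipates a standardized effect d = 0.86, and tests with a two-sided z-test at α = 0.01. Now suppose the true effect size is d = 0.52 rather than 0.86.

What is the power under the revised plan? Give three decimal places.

Power ≈ 0.097

With d = 0.52: δ = d·√(n/2) = 0.52 × √(12/2) = 1.2737. Critical value z_{0.005} = 2.576.
Revised power = Φ(δ − 2.576) + Φ(−δ − 2.576) = Φ(-1.302) + Φ(-3.850) = 0.0964 + 0.0001 = 0.0965.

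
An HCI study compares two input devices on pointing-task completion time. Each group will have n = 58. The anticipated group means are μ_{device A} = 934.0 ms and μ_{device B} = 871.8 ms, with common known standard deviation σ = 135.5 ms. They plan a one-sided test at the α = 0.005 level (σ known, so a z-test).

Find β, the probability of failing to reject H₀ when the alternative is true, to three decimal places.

β ≈ 0.541

Standardized effect: d = |μ_{device A} − μ_{device B}| / σ = |934.0 − 871.8| / 135.5 = 0.4590
Noncentrality parameter: δ = d·√(n/2) = 0.4590 × √(58/2) = 2.4720
Critical value for a one-sided test at α = 0.005: z_α = 2.576.
Power = P(Z > 2.576 − δ) = Φ(-0.104) = 0.4587.
Type II error: β = 1 − power = 1 − 0.4587 = 0.5413.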